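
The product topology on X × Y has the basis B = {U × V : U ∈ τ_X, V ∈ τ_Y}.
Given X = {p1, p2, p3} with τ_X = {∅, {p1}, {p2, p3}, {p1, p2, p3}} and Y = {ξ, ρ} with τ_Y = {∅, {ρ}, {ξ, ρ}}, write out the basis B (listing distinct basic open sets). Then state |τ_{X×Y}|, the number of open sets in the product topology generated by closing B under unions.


Basis B = {∅ × ∅, {p1} × {ρ}, {p1} × {ξ, ρ}, {p2, p3} × {ρ}, {p1, p2, p3} × {ρ}, {p2, p3} × {ξ, ρ}, {p1, p2, p3} × {ξ, ρ}}; |τ_{X×Y}| = 9.

Enumerate products U × V with U ∈ τ_X, V ∈ τ_Y (deduplicated):
  ∅ × ∅ = {} (∅)
  {p1} × {ρ} = {(p1,ρ)}
  {p1} × {ξ, ρ} = {(p1,ξ), (p1,ρ)}
  {p2, p3} × {ρ} = {(p2,ρ), (p3,ρ)}
  {p1, p2, p3} × {ρ} = {(p1,ρ), (p2,ρ), (p3,ρ)}
  {p2, p3} × {ξ, ρ} = {(p2,ξ), (p2,ρ), (p3,ξ), (p3,ρ)}
  {p1, p2, p3} × {ξ, ρ} = {(p1,ξ), (p1,ρ), (p2,ξ), (p2,ρ), (p3,ξ), (p3,ρ)}
These 7 distinct sets form the basis B.
Close under arbitrary unions to get τ_{X×Y}; counting gives |τ_{X×Y}| = 9.


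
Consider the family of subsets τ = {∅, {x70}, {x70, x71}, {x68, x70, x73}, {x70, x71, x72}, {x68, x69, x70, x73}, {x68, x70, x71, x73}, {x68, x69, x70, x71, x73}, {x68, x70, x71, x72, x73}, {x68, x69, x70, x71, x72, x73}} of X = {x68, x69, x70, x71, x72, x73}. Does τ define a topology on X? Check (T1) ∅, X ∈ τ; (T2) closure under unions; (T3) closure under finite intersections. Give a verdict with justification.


τ IS a topology on X.

Axiom (T1): ∅ ∈ τ? Yes; X ∈ τ? Yes.
Axiom (T2/T3): check pairwise unions and intersections of members of τ.
All pairwise intersections and unions checked — each lies in τ. Therefore τ satisfies (T1), (T2), (T3): it IS a topology on X.


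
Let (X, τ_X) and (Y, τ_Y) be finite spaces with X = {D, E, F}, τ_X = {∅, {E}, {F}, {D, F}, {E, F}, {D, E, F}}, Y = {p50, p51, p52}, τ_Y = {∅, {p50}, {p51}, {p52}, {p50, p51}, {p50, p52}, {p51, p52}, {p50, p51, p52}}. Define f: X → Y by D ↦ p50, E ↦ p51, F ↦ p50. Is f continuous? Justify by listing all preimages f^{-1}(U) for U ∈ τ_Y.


f IS continuous.

Compute f^{-1}(U) for each U ∈ τ_Y:
  U = ∅: f^{-1}(U) = ∅ ∈ τ_X ✓.
  U = {p50}: f^{-1}(U) = {D, F} ∈ τ_X ✓.
  U = {p51}: f^{-1}(U) = {E} ∈ τ_X ✓.
  U = {p52}: f^{-1}(U) = ∅ ∈ τ_X ✓.
  U = {p50, p51}: f^{-1}(U) = {D, E, F} ∈ τ_X ✓.
  U = {p50, p52}: f^{-1}(U) = {D, F} ∈ τ_X ✓.
  U = {p51, p52}: f^{-1}(U) = {E} ∈ τ_X ✓.
  U = {p50, p51, p52}: f^{-1}(U) = {D, E, F} ∈ τ_X ✓.
Every preimage lies in τ_X, so f IS continuous.


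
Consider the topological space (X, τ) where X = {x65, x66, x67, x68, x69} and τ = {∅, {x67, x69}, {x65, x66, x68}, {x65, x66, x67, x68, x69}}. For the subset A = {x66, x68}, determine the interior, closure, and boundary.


int(A) = ∅, cl(A) = {x65, x66, x68}, ∂A = {x65, x66, x68}.

Closed sets in (X, τ) are complements of opens:
  closed(X, τ) = {∅, {x67, x69}, {x65, x66, x68}, {x65, x66, x67, x68, x69}}.
int(A) = ⋃ {U ∈ τ : U ⊆ A}. Opens contained in A: ∅.
Taking the union of these: int(A) = ∅.
cl(A) = ⋂ {C closed : A ⊆ C}. Closed sets containing A: {x65, x66, x68}, {x65, x66, x67, x68, x69}.
Intersecting these: cl(A) = {x65, x66, x68}.
∂A = cl(A) ∖ int(A) = {x65, x66, x68} ∖ ∅ = {x65, x66, x68}.


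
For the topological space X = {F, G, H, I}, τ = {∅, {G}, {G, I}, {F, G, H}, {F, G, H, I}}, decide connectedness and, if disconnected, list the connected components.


(X, τ) is connected.

Find clopen sets (U ∈ τ with X ∖ U ∈ τ):
  U = ∅, X ∖ U = {F, G, H, I} — both open, so U is clopen.
  U = {F, G, H, I}, X ∖ U = ∅ — both open, so U is clopen.
Only trivial clopens (∅ and X) exist, so (X, τ) is connected.
Compute connected components by grouping points that agree on all clopens:
  component: {F, G, H, I}


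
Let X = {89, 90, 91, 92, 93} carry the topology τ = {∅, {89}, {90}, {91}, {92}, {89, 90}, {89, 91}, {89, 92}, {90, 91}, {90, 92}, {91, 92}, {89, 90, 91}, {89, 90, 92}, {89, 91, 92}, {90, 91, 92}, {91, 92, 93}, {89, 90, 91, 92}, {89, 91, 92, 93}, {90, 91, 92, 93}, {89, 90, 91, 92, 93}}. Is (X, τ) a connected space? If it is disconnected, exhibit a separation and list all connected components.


(X, τ) is disconnected; components = [{89}, {90}, {91, 92, 93}].

Find clopen sets (U ∈ τ with X ∖ U ∈ τ):
  U = ∅, X ∖ U = {89, 90, 91, 92, 93} — both open, so U is clopen.
  U = {89}, X ∖ U = {90, 91, 92, 93} — both open, so U is clopen.
  U = {90}, X ∖ U = {89, 91, 92, 93} — both open, so U is clopen.
  U = {89, 90}, X ∖ U = {91, 92, 93} — both open, so U is clopen.
  U = {91, 92, 93}, X ∖ U = {89, 90} — both open, so U is clopen.
  U = {89, 91, 92, 93}, X ∖ U = {90} — both open, so U is clopen.
  U = {90, 91, 92, 93}, X ∖ U = {89} — both open, so U is clopen.
  U = {89, 90, 91, 92, 93}, X ∖ U = ∅ — both open, so U is clopen.
Nontrivial clopen(s) exist: e.g. {89}. So (X, τ) is disconnected.
Compute connected components by grouping points that agree on all clopens:
  component: {89}
  component: {90}
  component: {91, 92, 93}


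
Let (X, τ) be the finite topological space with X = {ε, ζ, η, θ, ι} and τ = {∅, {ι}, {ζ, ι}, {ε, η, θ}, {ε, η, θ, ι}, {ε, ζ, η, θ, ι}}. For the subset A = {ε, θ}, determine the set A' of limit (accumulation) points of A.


A' = {ε, η, θ}

For each x ∈ X, list the open sets U ∈ τ with x ∈ U, then check whether U ∩ (A ∖ {x}) ≠ ∅ for every such U.
  x = ε: opens ∋ x are {ε, η, θ}, {ε, η, θ, ι}, {ε, ζ, η, θ, ι}; each meets A ∖ {ε}, so x IS a limit point.
  x = ζ: open {ζ, ι} ∋ x has {ζ, ι} ∩ (A ∖ {ζ}) = ∅, so x is NOT a limit point.
  x = η: opens ∋ x are {ε, η, θ}, {ε, η, θ, ι}, {ε, ζ, η, θ, ι}; each meets A ∖ {η}, so x IS a limit point.
  x = θ: opens ∋ x are {ε, η, θ}, {ε, η, θ, ι}, {ε, ζ, η, θ, ι}; each meets A ∖ {θ}, so x IS a limit point.
  x = ι: open {ι} ∋ x has {ι} ∩ (A ∖ {ι}) = ∅, so x is NOT a limit point.
Collecting: A' = {ε, η, θ}.


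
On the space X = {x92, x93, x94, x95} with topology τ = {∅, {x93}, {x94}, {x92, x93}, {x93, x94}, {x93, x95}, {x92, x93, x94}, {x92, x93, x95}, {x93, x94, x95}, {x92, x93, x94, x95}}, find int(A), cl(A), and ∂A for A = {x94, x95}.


int(A) = {x94}, cl(A) = {x94, x95}, ∂A = {x95}.

Closed sets in (X, τ) are complements of opens:
  closed(X, τ) = {∅, {x92}, {x94}, {x95}, {x92, x94}, {x92, x95}, {x94, x95}, {x92, x93, x95}, {x92, x94, x95}, {x92, x93, x94, x95}}.
int(A) = ⋃ {U ∈ τ : U ⊆ A}. Opens contained in A: ∅, {x94}.
Taking the union of these: int(A) = {x94}.
cl(A) = ⋂ {C closed : A ⊆ C}. Closed sets containing A: {x94, x95}, {x92, x94, x95}, {x92, x93, x94, x95}.
Intersecting these: cl(A) = {x94, x95}.
∂A = cl(A) ∖ int(A) = {x94, x95} ∖ {x94} = {x95}.


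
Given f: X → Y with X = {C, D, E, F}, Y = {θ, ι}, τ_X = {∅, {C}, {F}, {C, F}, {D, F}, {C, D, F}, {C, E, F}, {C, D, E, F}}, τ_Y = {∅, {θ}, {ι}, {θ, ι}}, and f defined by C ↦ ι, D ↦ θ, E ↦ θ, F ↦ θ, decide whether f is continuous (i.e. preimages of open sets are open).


f is NOT continuous.

Compute f^{-1}(U) for each U ∈ τ_Y:
  U = ∅: f^{-1}(U) = ∅ ∈ τ_X ✓.
  U = {θ}: f^{-1}(U) = {D, E, F} ∉ τ_X ✗.
  U = {ι}: f^{-1}(U) = {C} ∈ τ_X ✓.
  U = {θ, ι}: f^{-1}(U) = {C, D, E, F} ∈ τ_X ✓.
Found U = {θ} with f^{-1}(U) = {D, E, F} not in τ_X. Therefore f is NOT continuous.


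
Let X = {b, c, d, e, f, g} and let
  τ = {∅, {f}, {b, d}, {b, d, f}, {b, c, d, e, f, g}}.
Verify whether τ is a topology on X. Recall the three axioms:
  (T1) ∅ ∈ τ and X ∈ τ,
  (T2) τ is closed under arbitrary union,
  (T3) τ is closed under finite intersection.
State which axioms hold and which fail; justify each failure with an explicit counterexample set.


τ IS a topology on X.

Axiom (T1): ∅ ∈ τ? Yes; X ∈ τ? Yes.
Axiom (T2/T3): check pairwise unions and intersections of members of τ.
All pairwise intersections and unions checked — each lies in τ. Therefore τ satisfies (T1), (T2), (T3): it IS a topology on X.


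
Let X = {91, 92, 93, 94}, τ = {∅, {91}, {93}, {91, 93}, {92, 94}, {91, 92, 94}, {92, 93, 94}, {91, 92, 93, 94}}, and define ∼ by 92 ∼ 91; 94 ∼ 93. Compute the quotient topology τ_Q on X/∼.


X/∼ = {[91=92], [93=94]}; |τ_Q| = 2.

Equivalence classes: [91=92], [93=94].
Quotient map π: X → X/∼ sends 91 ↦ [91=92], 92 ↦ [91=92], 93 ↦ [93=94], 94 ↦ [93=94].
For each subset V ⊆ X/∼, compute π^{-1}(V) ⊆ X and check whether π^{-1}(V) ∈ τ. V is open in τ_Q iff π^{-1}(V) ∈ τ.
  V = {}: π^{-1}(V) = ∅ ∈ τ ✓.
  V = {[91=92]}: π^{-1}(V) = {91, 92} ∉ τ ✗.
  V = {[93=94]}: π^{-1}(V) = {93, 94} ∉ τ ✗.
  V = {[91=92], [93=94]}: π^{-1}(V) = {91, 92, 93, 94} ∈ τ ✓.
Open sets in the quotient: τ_Q = {{}, {[91=92], [93=94]}} (2 elements).


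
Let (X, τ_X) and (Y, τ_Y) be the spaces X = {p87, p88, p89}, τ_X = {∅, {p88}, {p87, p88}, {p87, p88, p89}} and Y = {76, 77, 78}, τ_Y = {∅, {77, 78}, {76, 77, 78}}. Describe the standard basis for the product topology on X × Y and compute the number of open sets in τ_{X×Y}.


Basis B = {∅ × ∅, {p88} × {77, 78}, {p88} × {76, 77, 78}, {p87, p88} × {77, 78}, {p87, p88} × {76, 77, 78}, {p87, p88, p89} × {77, 78}, {p87, p88, p89} × {76, 77, 78}}; |τ_{X×Y}| = 10.

Enumerate products U × V with U ∈ τ_X, V ∈ τ_Y (deduplicated):
  ∅ × ∅ = {} (∅)
  {p88} × {77, 78} = {(p88,77), (p88,78)}
  {p88} × {76, 77, 78} = {(p88,76), (p88,77), (p88,78)}
  {p87, p88} × {77, 78} = {(p87,77), (p87,78), (p88,77), (p88,78)}
  {p87, p88} × {76, 77, 78} = {(p87,76), (p87,77), (p87,78), (p88,76), (p88,77), (p88,78)}
  {p87, p88, p89} × {77, 78} = {(p87,77), (p87,78), (p88,77), (p88,78), (p89,77), (p89,78)}
  {p87, p88, p89} × {76, 77, 78} = {(p87,76), (p87,77), (p87,78), (p88,76), (p88,77), (p88,78), (p89,76), (p89,77), (p89,78)}
These 7 distinct sets form the basis B.
Close under arbitrary unions to get τ_{X×Y}; counting gives |τ_{X×Y}| = 10.


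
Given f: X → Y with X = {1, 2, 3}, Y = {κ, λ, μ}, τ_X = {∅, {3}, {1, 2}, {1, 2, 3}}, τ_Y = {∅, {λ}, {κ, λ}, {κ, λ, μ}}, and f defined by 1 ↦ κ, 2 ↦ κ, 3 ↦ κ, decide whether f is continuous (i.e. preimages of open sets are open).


f IS continuous.

Compute f^{-1}(U) for each U ∈ τ_Y:
  U = ∅: f^{-1}(U) = ∅ ∈ τ_X ✓.
  U = {λ}: f^{-1}(U) = ∅ ∈ τ_X ✓.
  U = {κ, λ}: f^{-1}(U) = {1, 2, 3} ∈ τ_X ✓.
  U = {κ, λ, μ}: f^{-1}(U) = {1, 2, 3} ∈ τ_X ✓.
Every preimage lies in τ_X, so f IS continuous.


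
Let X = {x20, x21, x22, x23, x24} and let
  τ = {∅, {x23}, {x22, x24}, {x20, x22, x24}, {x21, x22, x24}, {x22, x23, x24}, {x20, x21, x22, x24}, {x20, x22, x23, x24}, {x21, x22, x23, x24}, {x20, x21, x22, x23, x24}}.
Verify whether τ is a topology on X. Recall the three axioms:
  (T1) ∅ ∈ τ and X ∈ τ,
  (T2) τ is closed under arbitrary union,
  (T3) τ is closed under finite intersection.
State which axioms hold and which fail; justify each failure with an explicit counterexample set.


τ IS a topology on X.

Axiom (T1): ∅ ∈ τ? Yes; X ∈ τ? Yes.
Axiom (T2/T3): check pairwise unions and intersections of members of τ.
All pairwise intersections and unions checked — each lies in τ. Therefore τ satisfies (T1), (T2), (T3): it IS a topology on X.


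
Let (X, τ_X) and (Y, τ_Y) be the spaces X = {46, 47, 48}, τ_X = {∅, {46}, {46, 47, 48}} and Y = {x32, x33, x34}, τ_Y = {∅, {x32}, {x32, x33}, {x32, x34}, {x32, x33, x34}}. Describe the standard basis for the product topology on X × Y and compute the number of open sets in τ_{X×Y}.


Basis B = {∅ × ∅, {46} × {x32}, {46} × {x32, x33}, {46} × {x32, x34}, {46} × {x32, x33, x34}, {46, 47, 48} × {x32}, {46, 47, 48} × {x32, x33}, {46, 47, 48} × {x32, x34}, {46, 47, 48} × {x32, x33, x34}}; |τ_{X×Y}| = 14.

Enumerate products U × V with U ∈ τ_X, V ∈ τ_Y (deduplicated):
  ∅ × ∅ = {} (∅)
  {46} × {x32} = {(46,x32)}
  {46} × {x32, x33} = {(46,x32), (46,x33)}
  {46} × {x32, x34} = {(46,x32), (46,x34)}
  {46} × {x32, x33, x34} = {(46,x32), (46,x33), (46,x34)}
  {46, 47, 48} × {x32} = {(46,x32), (47,x32), (48,x32)}
  {46, 47, 48} × {x32, x33} = {(46,x32), (46,x33), (47,x32), (47,x33), (48,x32), (48,x33)}
  {46, 47, 48} × {x32, x34} = {(46,x32), (46,x34), (47,x32), (47,x34), (48,x32), (48,x34)}
  {46, 47, 48} × {x32, x33, x34} = {(46,x32), (46,x33), (46,x34), (47,x32), (47,x33), (47,x34), (48,x32), (48,x33), (48,x34)}
These 9 distinct sets form the basis B.
Close under arbitrary unions to get τ_{X×Y}; counting gives |τ_{X×Y}| = 14.


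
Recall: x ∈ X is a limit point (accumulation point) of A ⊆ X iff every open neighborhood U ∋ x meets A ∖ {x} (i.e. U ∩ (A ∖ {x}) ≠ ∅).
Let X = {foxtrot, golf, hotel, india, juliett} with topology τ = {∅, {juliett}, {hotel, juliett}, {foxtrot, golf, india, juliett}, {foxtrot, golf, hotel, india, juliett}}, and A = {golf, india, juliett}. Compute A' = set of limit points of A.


A' = {foxtrot, golf, hotel, india}

For each x ∈ X, list the open sets U ∈ τ with x ∈ U, then check whether U ∩ (A ∖ {x}) ≠ ∅ for every such U.
  x = foxtrot: opens ∋ x are {foxtrot, golf, india, juliett}, {foxtrot, golf, hotel, india, juliett}; each meets A ∖ {foxtrot}, so x IS a limit point.
  x = golf: opens ∋ x are {foxtrot, golf, india, juliett}, {foxtrot, golf, hotel, india, juliett}; each meets A ∖ {golf}, so x IS a limit point.
  x = hotel: opens ∋ x are {hotel, juliett}, {foxtrot, golf, hotel, india, juliett}; each meets A ∖ {hotel}, so x IS a limit point.
  x = india: opens ∋ x are {foxtrot, golf, india, juliett}, {foxtrot, golf, hotel, india, juliett}; each meets A ∖ {india}, so x IS a limit point.
  x = juliett: open {juliett} ∋ x has {juliett} ∩ (A ∖ {juliett}) = ∅, so x is NOT a limit point.
Collecting: A' = {foxtrot, golf, hotel, india}.


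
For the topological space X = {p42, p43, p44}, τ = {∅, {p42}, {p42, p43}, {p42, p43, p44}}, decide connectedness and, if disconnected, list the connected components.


(X, τ) is connected.

Find clopen sets (U ∈ τ with X ∖ U ∈ τ):
  U = ∅, X ∖ U = {p42, p43, p44} — both open, so U is clopen.
  U = {p42, p43, p44}, X ∖ U = ∅ — both open, so U is clopen.
Only trivial clopens (∅ and X) exist, so (X, τ) is connected.
Compute connected components by grouping points that agree on all clopens:
  component: {p42, p43, p44}


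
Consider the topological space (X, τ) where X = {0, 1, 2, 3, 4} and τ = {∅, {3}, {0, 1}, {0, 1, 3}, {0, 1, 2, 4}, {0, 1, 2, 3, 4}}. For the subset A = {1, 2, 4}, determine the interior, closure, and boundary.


int(A) = ∅, cl(A) = {0, 1, 2, 4}, ∂A = {0, 1, 2, 4}.

Closed sets in (X, τ) are complements of opens:
  closed(X, τ) = {∅, {3}, {2, 4}, {2, 3, 4}, {0, 1, 2, 4}, {0, 1, 2, 3, 4}}.
int(A) = ⋃ {U ∈ τ : U ⊆ A}. Opens contained in A: ∅.
Taking the union of these: int(A) = ∅.
cl(A) = ⋂ {C closed : A ⊆ C}. Closed sets containing A: {0, 1, 2, 4}, {0, 1, 2, 3, 4}.
Intersecting these: cl(A) = {0, 1, 2, 4}.
∂A = cl(A) ∖ int(A) = {0, 1, 2, 4} ∖ ∅ = {0, 1, 2, 4}.


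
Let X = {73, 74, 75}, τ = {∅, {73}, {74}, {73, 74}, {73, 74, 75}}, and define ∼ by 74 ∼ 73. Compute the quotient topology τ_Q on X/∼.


X/∼ = {[73=74], [75]}; |τ_Q| = 3.

Equivalence classes: [73=74], [75].
Quotient map π: X → X/∼ sends 73 ↦ [73=74], 74 ↦ [73=74], 75 ↦ [75].
For each subset V ⊆ X/∼, compute π^{-1}(V) ⊆ X and check whether π^{-1}(V) ∈ τ. V is open in τ_Q iff π^{-1}(V) ∈ τ.
  V = {}: π^{-1}(V) = ∅ ∈ τ ✓.
  V = {[73=74]}: π^{-1}(V) = {73, 74} ∈ τ ✓.
  V = {[75]}: π^{-1}(V) = {75} ∉ τ ✗.
  V = {[73=74], [75]}: π^{-1}(V) = {73, 74, 75} ∈ τ ✓.
Open sets in the quotient: τ_Q = {{}, {[73=74]}, {[73=74], [75]}} (3 elements).


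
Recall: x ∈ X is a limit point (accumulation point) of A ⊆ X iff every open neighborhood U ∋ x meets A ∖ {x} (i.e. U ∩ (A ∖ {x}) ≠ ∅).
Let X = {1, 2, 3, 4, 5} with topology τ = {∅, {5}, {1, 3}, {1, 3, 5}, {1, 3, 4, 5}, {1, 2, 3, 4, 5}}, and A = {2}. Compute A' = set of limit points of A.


A' = ∅

For each x ∈ X, list the open sets U ∈ τ with x ∈ U, then check whether U ∩ (A ∖ {x}) ≠ ∅ for every such U.
  x = 1: open {1, 3} ∋ x has {1, 3} ∩ (A ∖ {1}) = ∅, so x is NOT a limit point.
  x = 2: open {1, 2, 3, 4, 5} ∋ x has {1, 2, 3, 4, 5} ∩ (A ∖ {2}) = ∅, so x is NOT a limit point.
  x = 3: open {1, 3} ∋ x has {1, 3} ∩ (A ∖ {3}) = ∅, so x is NOT a limit point.
  x = 4: open {1, 3, 4, 5} ∋ x has {1, 3, 4, 5} ∩ (A ∖ {4}) = ∅, so x is NOT a limit point.
  x = 5: open {5} ∋ x has {5} ∩ (A ∖ {5}) = ∅, so x is NOT a limit point.
Collecting: A' = ∅.


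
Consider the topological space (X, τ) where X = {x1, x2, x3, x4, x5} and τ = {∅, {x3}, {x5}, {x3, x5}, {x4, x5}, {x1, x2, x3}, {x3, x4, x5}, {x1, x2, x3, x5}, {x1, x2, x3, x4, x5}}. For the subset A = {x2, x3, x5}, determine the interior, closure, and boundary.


int(A) = {x3, x5}, cl(A) = {x1, x2, x3, x4, x5}, ∂A = {x1, x2, x4}.

Closed sets in (X, τ) are complements of opens:
  closed(X, τ) = {∅, {x4}, {x1, x2}, {x4, x5}, {x1, x2, x3}, {x1, x2, x4}, {x1, x2, x3, x4}, {x1, x2, x4, x5}, {x1, x2, x3, x4, x5}}.
int(A) = ⋃ {U ∈ τ : U ⊆ A}. Opens contained in A: ∅, {x3}, {x5}, {x3, x5}.
Taking the union of these: int(A) = {x3, x5}.
cl(A) = ⋂ {C closed : A ⊆ C}. Closed sets containing A: {x1, x2, x3, x4, x5}.
Intersecting these: cl(A) = {x1, x2, x3, x4, x5}.
∂A = cl(A) ∖ int(A) = {x1, x2, x3, x4, x5} ∖ {x3, x5} = {x1, x2, x4}.


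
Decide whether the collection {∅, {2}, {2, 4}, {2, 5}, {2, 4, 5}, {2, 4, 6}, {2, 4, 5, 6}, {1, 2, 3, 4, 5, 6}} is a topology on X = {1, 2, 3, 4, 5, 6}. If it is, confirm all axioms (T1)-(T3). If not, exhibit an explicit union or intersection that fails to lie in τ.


τ IS a topology on X.

Axiom (T1): ∅ ∈ τ? Yes; X ∈ τ? Yes.
Axiom (T2/T3): check pairwise unions and intersections of members of τ.
All pairwise intersections and unions checked — each lies in τ. Therefore τ satisfies (T1), (T2), (T3): it IS a topology on X.


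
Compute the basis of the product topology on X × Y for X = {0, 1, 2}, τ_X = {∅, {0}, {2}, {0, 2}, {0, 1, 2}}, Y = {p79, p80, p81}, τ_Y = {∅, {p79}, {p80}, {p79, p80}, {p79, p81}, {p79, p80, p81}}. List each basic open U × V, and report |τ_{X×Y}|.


Basis B = {∅ × ∅, {0} × {p79}, {0} × {p80}, {2} × {p79}, {2} × {p80}, {0} × {p79, p80}, {0} × {p79, p81}, {0, 2} × {p79}, {0, 2} × {p80}, {2} × {p79, p80}, {2} × {p79, p81}, {0} × {p79, p80, p81}, {0, 1, 2} × {p79}, {0, 1, 2} × {p80}, {2} × {p79, p80, p81}, {0, 2} × {p79, p80}, {0, 2} × {p79, p81}, {0, 2} × {p79, p80, p81}, {0, 1, 2} × {p79, p80}, {0, 1, 2} × {p79, p81}, {0, 1, 2} × {p79, p80, p81}}; |τ_{X×Y}| = 70.

Enumerate products U × V with U ∈ τ_X, V ∈ τ_Y (deduplicated):
  ∅ × ∅ = {} (∅)
  {0} × {p79} = {(0,p79)}
  {0} × {p80} = {(0,p80)}
  {2} × {p79} = {(2,p79)}
  {2} × {p80} = {(2,p80)}
  {0} × {p79, p80} = {(0,p79), (0,p80)}
  {0} × {p79, p81} = {(0,p79), (0,p81)}
  {0, 2} × {p79} = {(0,p79), (2,p79)}
  {0, 2} × {p80} = {(0,p80), (2,p80)}
  {2} × {p79, p80} = {(2,p79), (2,p80)}
  {2} × {p79, p81} = {(2,p79), (2,p81)}
  {0} × {p79, p80, p81} = {(0,p79), (0,p80), (0,p81)}
  {0, 1, 2} × {p79} = {(0,p79), (1,p79), (2,p79)}
  {0, 1, 2} × {p80} = {(0,p80), (1,p80), (2,p80)}
  {2} × {p79, p80, p81} = {(2,p79), (2,p80), (2,p81)}
  {0, 2} × {p79, p80} = {(0,p79), (0,p80), (2,p79), (2,p80)}
  {0, 2} × {p79, p81} = {(0,p79), (0,p81), (2,p79), (2,p81)}
  {0, 2} × {p79, p80, p81} = {(0,p79), (0,p80), (0,p81), (2,p79), (2,p80), (2,p81)}
  {0, 1, 2} × {p79, p80} = {(0,p79), (0,p80), (1,p79), (1,p80), (2,p79), (2,p80)}
  {0, 1, 2} × {p79, p81} = {(0,p79), (0,p81), (1,p79), (1,p81), (2,p79), (2,p81)}
  {0, 1, 2} × {p79, p80, p81} = {(0,p79), (0,p80), (0,p81), (1,p79), (1,p80), (1,p81), (2,p79), (2,p80), (2,p81)}
These 21 distinct sets form the basis B.
Close under arbitrary unions to get τ_{X×Y}; counting gives |τ_{X×Y}| = 70.


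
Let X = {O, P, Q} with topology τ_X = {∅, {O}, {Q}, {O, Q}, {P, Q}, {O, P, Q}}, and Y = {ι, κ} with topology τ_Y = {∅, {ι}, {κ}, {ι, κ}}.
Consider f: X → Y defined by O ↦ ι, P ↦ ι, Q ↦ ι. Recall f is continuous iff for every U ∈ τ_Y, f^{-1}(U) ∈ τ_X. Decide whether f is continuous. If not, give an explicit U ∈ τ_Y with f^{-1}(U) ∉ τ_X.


f IS continuous.

Compute f^{-1}(U) for each U ∈ τ_Y:
  U = ∅: f^{-1}(U) = ∅ ∈ τ_X ✓.
  U = {ι}: f^{-1}(U) = {O, P, Q} ∈ τ_X ✓.
  U = {κ}: f^{-1}(U) = ∅ ∈ τ_X ✓.
  U = {ι, κ}: f^{-1}(U) = {O, P, Q} ∈ τ_X ✓.
Every preimage lies in τ_X, so f IS continuous.


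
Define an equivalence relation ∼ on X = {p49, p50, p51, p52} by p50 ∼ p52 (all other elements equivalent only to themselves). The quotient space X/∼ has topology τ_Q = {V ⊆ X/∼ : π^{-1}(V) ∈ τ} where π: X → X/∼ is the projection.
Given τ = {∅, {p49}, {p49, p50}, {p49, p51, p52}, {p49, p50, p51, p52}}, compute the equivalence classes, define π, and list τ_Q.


X/∼ = {[p49], [p50=p52], [p51]}; |τ_Q| = 3.

Equivalence classes: [p49], [p50=p52], [p51].
Quotient map π: X → X/∼ sends p49 ↦ [p49], p50 ↦ [p50=p52], p51 ↦ [p51], p52 ↦ [p50=p52].
For each subset V ⊆ X/∼, compute π^{-1}(V) ⊆ X and check whether π^{-1}(V) ∈ τ. V is open in τ_Q iff π^{-1}(V) ∈ τ.
  V = {}: π^{-1}(V) = ∅ ∈ τ ✓.
  V = {[p49]}: π^{-1}(V) = {p49} ∈ τ ✓.
  V = {[p50=p52]}: π^{-1}(V) = {p50, p52} ∉ τ ✗.
  V = {[p49], [p50=p52]}: π^{-1}(V) = {p49, p50, p52} ∉ τ ✗.
  V = {[p51]}: π^{-1}(V) = {p51} ∉ τ ✗.
  V = {[p49], [p51]}: π^{-1}(V) = {p49, p51} ∉ τ ✗.
  V = {[p50=p52], [p51]}: π^{-1}(V) = {p50, p51, p52} ∉ τ ✗.
  V = {[p49], [p50=p52], [p51]}: π^{-1}(V) = {p49, p50, p51, p52} ∈ τ ✓.
Open sets in the quotient: τ_Q = {{}, {[p49]}, {[p49], [p50=p52], [p51]}} (3 elements).


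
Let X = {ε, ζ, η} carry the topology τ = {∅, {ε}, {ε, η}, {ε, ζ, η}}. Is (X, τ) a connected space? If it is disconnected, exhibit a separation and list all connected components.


(X, τ) is connected.

Find clopen sets (U ∈ τ with X ∖ U ∈ τ):
  U = ∅, X ∖ U = {ε, ζ, η} — both open, so U is clopen.
  U = {ε, ζ, η}, X ∖ U = ∅ — both open, so U is clopen.
Only trivial clopens (∅ and X) exist, so (X, τ) is connected.
Compute connected components by grouping points that agree on all clopens:
  component: {ε, ζ, η}


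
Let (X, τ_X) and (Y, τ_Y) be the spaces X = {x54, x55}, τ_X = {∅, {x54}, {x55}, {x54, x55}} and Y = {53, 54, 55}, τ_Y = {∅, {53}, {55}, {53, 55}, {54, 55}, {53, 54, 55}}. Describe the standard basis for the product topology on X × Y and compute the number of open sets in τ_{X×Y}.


Basis B = {∅ × ∅, {x54} × {53}, {x54} × {55}, {x55} × {53}, {x55} × {55}, {x54} × {53, 55}, {x54, x55} × {53}, {x54} × {54, 55}, {x54, x55} × {55}, {x55} × {53, 55}, {x55} × {54, 55}, {x54} × {53, 54, 55}, {x55} × {53, 54, 55}, {x54, x55} × {53, 55}, {x54, x55} × {54, 55}, {x54, x55} × {53, 54, 55}}; |τ_{X×Y}| = 36.

Enumerate products U × V with U ∈ τ_X, V ∈ τ_Y (deduplicated):
  ∅ × ∅ = {} (∅)
  {x54} × {53} = {(x54,53)}
  {x54} × {55} = {(x54,55)}
  {x55} × {53} = {(x55,53)}
  {x55} × {55} = {(x55,55)}
  {x54} × {53, 55} = {(x54,53), (x54,55)}
  {x54, x55} × {53} = {(x54,53), (x55,53)}
  {x54} × {54, 55} = {(x54,54), (x54,55)}
  {x54, x55} × {55} = {(x54,55), (x55,55)}
  {x55} × {53, 55} = {(x55,53), (x55,55)}
  {x55} × {54, 55} = {(x55,54), (x55,55)}
  {x54} × {53, 54, 55} = {(x54,53), (x54,54), (x54,55)}
  {x55} × {53, 54, 55} = {(x55,53), (x55,54), (x55,55)}
  {x54, x55} × {53, 55} = {(x54,53), (x54,55), (x55,53), (x55,55)}
  {x54, x55} × {54, 55} = {(x54,54), (x54,55), (x55,54), (x55,55)}
  {x54, x55} × {53, 54, 55} = {(x54,53), (x54,54), (x54,55), (x55,53), (x55,54), (x55,55)}
These 16 distinct sets form the basis B.
Close under arbitrary unions to get τ_{X×Y}; counting gives |τ_{X×Y}| = 36.


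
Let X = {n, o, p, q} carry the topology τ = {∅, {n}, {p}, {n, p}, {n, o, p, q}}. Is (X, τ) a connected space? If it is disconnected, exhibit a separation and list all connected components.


(X, τ) is connected.

Find clopen sets (U ∈ τ with X ∖ U ∈ τ):
  U = ∅, X ∖ U = {n, o, p, q} — both open, so U is clopen.
  U = {n, o, p, q}, X ∖ U = ∅ — both open, so U is clopen.
Only trivial clopens (∅ and X) exist, so (X, τ) is connected.
Compute connected components by grouping points that agree on all clopens:
  component: {n, o, p, q}


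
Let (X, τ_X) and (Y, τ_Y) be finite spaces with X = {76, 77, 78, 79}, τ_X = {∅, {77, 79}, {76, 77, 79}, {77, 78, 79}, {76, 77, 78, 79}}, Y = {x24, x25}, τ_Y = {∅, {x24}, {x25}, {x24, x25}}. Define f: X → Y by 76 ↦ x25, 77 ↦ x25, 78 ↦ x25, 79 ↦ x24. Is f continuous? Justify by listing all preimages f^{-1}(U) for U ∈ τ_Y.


f is NOT continuous.

Compute f^{-1}(U) for each U ∈ τ_Y:
  U = ∅: f^{-1}(U) = ∅ ∈ τ_X ✓.
  U = {x24}: f^{-1}(U) = {79} ∉ τ_X ✗.
  U = {x25}: f^{-1}(U) = {76, 77, 78} ∉ τ_X ✗.
  U = {x24, x25}: f^{-1}(U) = {76, 77, 78, 79} ∈ τ_X ✓.
Found U = {x24} with f^{-1}(U) = {79} not in τ_X. Therefore f is NOT continuous.


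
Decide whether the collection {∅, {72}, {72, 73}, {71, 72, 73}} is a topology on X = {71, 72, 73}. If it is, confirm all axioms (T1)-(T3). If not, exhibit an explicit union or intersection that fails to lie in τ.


τ IS a topology on X.

Axiom (T1): ∅ ∈ τ? Yes; X ∈ τ? Yes.
Axiom (T2/T3): check pairwise unions and intersections of members of τ.
All pairwise intersections and unions checked — each lies in τ. Therefore τ satisfies (T1), (T2), (T3): it IS a topology on X.


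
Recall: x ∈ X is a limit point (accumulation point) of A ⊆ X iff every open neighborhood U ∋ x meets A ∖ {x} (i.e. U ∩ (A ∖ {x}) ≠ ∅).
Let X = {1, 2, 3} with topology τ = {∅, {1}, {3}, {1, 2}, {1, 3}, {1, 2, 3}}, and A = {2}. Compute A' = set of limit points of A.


A' = ∅

For each x ∈ X, list the open sets U ∈ τ with x ∈ U, then check whether U ∩ (A ∖ {x}) ≠ ∅ for every such U.
  x = 1: open {1} ∋ x has {1} ∩ (A ∖ {1}) = ∅, so x is NOT a limit point.
  x = 2: open {1, 2} ∋ x has {1, 2} ∩ (A ∖ {2}) = ∅, so x is NOT a limit point.
  x = 3: open {3} ∋ x has {3} ∩ (A ∖ {3}) = ∅, so x is NOT a limit point.
Collecting: A' = ∅.


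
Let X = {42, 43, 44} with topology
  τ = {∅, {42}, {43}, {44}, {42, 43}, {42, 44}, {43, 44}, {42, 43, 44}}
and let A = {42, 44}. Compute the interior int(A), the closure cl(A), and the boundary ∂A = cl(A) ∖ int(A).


int(A) = {42, 44}, cl(A) = {42, 44}, ∂A = ∅.

Closed sets in (X, τ) are complements of opens:
  closed(X, τ) = {∅, {42}, {43}, {44}, {42, 43}, {42, 44}, {43, 44}, {42, 43, 44}}.
int(A) = ⋃ {U ∈ τ : U ⊆ A}. Opens contained in A: ∅, {42}, {44}, {42, 44}.
Taking the union of these: int(A) = {42, 44}.
cl(A) = ⋂ {C closed : A ⊆ C}. Closed sets containing A: {42, 44}, {42, 43, 44}.
Intersecting these: cl(A) = {42, 44}.
∂A = cl(A) ∖ int(A) = {42, 44} ∖ {42, 44} = ∅.


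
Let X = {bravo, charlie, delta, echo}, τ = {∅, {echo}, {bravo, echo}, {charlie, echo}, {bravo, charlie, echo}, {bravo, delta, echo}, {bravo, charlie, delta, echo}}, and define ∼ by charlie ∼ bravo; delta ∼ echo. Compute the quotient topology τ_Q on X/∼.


X/∼ = {[bravo=charlie], [delta=echo]}; |τ_Q| = 2.

Equivalence classes: [bravo=charlie], [delta=echo].
Quotient map π: X → X/∼ sends bravo ↦ [bravo=charlie], charlie ↦ [bravo=charlie], delta ↦ [delta=echo], echo ↦ [delta=echo].
For each subset V ⊆ X/∼, compute π^{-1}(V) ⊆ X and check whether π^{-1}(V) ∈ τ. V is open in τ_Q iff π^{-1}(V) ∈ τ.
  V = {}: π^{-1}(V) = ∅ ∈ τ ✓.
  V = {[bravo=charlie]}: π^{-1}(V) = {bravo, charlie} ∉ τ ✗.
  V = {[delta=echo]}: π^{-1}(V) = {delta, echo} ∉ τ ✗.
  V = {[bravo=charlie], [delta=echo]}: π^{-1}(V) = {bravo, charlie, delta, echo} ∈ τ ✓.
Open sets in the quotient: τ_Q = {{}, {[bravo=charlie], [delta=echo]}} (2 elements).


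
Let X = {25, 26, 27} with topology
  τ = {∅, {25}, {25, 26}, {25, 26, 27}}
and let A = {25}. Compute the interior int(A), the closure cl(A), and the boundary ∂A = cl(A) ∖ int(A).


int(A) = {25}, cl(A) = {25, 26, 27}, ∂A = {26, 27}.

Closed sets in (X, τ) are complements of opens:
  closed(X, τ) = {∅, {27}, {26, 27}, {25, 26, 27}}.
int(A) = ⋃ {U ∈ τ : U ⊆ A}. Opens contained in A: ∅, {25}.
Taking the union of these: int(A) = {25}.
cl(A) = ⋂ {C closed : A ⊆ C}. Closed sets containing A: {25, 26, 27}.
Intersecting these: cl(A) = {25, 26, 27}.
∂A = cl(A) ∖ int(A) = {25, 26, 27} ∖ {25} = {26, 27}.


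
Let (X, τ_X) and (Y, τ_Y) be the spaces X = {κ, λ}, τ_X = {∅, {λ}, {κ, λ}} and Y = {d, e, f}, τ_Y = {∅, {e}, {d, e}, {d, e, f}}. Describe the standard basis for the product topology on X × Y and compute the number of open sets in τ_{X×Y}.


Basis B = {∅ × ∅, {λ} × {e}, {κ, λ} × {e}, {λ} × {d, e}, {λ} × {d, e, f}, {κ, λ} × {d, e}, {κ, λ} × {d, e, f}}; |τ_{X×Y}| = 10.

Enumerate products U × V with U ∈ τ_X, V ∈ τ_Y (deduplicated):
  ∅ × ∅ = {} (∅)
  {λ} × {e} = {(λ,e)}
  {κ, λ} × {e} = {(κ,e), (λ,e)}
  {λ} × {d, e} = {(λ,d), (λ,e)}
  {λ} × {d, e, f} = {(λ,d), (λ,e), (λ,f)}
  {κ, λ} × {d, e} = {(κ,d), (κ,e), (λ,d), (λ,e)}
  {κ, λ} × {d, e, f} = {(κ,d), (κ,e), (κ,f), (λ,d), (λ,e), (λ,f)}
These 7 distinct sets form the basis B.
Close under arbitrary unions to get τ_{X×Y}; counting gives |τ_{X×Y}| = 10.


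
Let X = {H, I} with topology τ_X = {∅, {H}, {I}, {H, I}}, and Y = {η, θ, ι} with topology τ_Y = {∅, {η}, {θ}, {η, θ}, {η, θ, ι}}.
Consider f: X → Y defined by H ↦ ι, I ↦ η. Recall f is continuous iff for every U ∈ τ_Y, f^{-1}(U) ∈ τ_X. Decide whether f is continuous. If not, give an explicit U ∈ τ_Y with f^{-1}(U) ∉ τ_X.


f IS continuous.

Compute f^{-1}(U) for each U ∈ τ_Y:
  U = ∅: f^{-1}(U) = ∅ ∈ τ_X ✓.
  U = {η}: f^{-1}(U) = {I} ∈ τ_X ✓.
  U = {θ}: f^{-1}(U) = ∅ ∈ τ_X ✓.
  U = {η, θ}: f^{-1}(U) = {I} ∈ τ_X ✓.
  U = {η, θ, ι}: f^{-1}(U) = {H, I} ∈ τ_X ✓.
Every preimage lies in τ_X, so f IS continuous.


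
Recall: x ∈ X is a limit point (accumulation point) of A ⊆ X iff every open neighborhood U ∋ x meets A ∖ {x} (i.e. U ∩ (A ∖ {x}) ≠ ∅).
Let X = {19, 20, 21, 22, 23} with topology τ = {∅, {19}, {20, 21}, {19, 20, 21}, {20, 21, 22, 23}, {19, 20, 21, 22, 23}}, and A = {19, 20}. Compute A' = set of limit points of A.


A' = {21, 22, 23}

For each x ∈ X, list the open sets U ∈ τ with x ∈ U, then check whether U ∩ (A ∖ {x}) ≠ ∅ for every such U.
  x = 19: open {19} ∋ x has {19} ∩ (A ∖ {19}) = ∅, so x is NOT a limit point.
  x = 20: open {20, 21} ∋ x has {20, 21} ∩ (A ∖ {20}) = ∅, so x is NOT a limit point.
  x = 21: opens ∋ x are {20, 21}, {19, 20, 21}, {20, 21, 22, 23}, {19, 20, 21, 22, 23}; each meets A ∖ {21}, so x IS a limit point.
  x = 22: opens ∋ x are {20, 21, 22, 23}, {19, 20, 21, 22, 23}; each meets A ∖ {22}, so x IS a limit point.
  x = 23: opens ∋ x are {20, 21, 22, 23}, {19, 20, 21, 22, 23}; each meets A ∖ {23}, so x IS a limit point.
Collecting: A' = {21, 22, 23}.


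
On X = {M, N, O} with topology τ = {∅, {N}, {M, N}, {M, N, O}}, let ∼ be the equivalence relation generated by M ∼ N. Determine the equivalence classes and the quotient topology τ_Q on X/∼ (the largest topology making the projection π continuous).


X/∼ = {[M=N], [O]}; |τ_Q| = 3.

Equivalence classes: [M=N], [O].
Quotient map π: X → X/∼ sends M ↦ [M=N], N ↦ [M=N], O ↦ [O].
For each subset V ⊆ X/∼, compute π^{-1}(V) ⊆ X and check whether π^{-1}(V) ∈ τ. V is open in τ_Q iff π^{-1}(V) ∈ τ.
  V = {}: π^{-1}(V) = ∅ ∈ τ ✓.
  V = {[M=N]}: π^{-1}(V) = {M, N} ∈ τ ✓.
  V = {[O]}: π^{-1}(V) = {O} ∉ τ ✗.
  V = {[M=N], [O]}: π^{-1}(V) = {M, N, O} ∈ τ ✓.
Open sets in the quotient: τ_Q = {{}, {[M=N]}, {[M=N], [O]}} (3 elements).


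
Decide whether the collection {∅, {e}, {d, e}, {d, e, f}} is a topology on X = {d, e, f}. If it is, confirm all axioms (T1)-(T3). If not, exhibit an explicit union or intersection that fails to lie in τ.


τ IS a topology on X.

Axiom (T1): ∅ ∈ τ? Yes; X ∈ τ? Yes.
Axiom (T2/T3): check pairwise unions and intersections of members of τ.
All pairwise intersections and unions checked — each lies in τ. Therefore τ satisfies (T1), (T2), (T3): it IS a topology on X.


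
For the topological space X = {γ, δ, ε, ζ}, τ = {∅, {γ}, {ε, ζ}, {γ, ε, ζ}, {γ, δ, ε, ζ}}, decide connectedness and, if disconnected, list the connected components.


(X, τ) is connected.

Find clopen sets (U ∈ τ with X ∖ U ∈ τ):
  U = ∅, X ∖ U = {γ, δ, ε, ζ} — both open, so U is clopen.
  U = {γ, δ, ε, ζ}, X ∖ U = ∅ — both open, so U is clopen.
Only trivial clopens (∅ and X) exist, so (X, τ) is connected.
Compute connected components by grouping points that agree on all clopens:
  component: {γ, δ, ε, ζ}


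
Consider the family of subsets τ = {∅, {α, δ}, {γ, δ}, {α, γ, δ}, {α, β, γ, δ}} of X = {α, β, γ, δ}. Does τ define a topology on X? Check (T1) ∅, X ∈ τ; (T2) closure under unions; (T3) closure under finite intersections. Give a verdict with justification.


τ is NOT a topology on X.

Axiom (T1): ∅ ∈ τ? Yes; X ∈ τ? Yes.
Axiom (T2/T3): check pairwise unions and intersections of members of τ.
Counterexample for (T3): {α, δ} ∩ {γ, δ} = {δ} ∉ τ. Therefore τ is NOT a topology.


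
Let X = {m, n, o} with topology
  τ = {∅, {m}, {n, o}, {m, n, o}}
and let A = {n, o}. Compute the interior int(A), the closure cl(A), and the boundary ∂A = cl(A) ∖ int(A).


int(A) = {n, o}, cl(A) = {n, o}, ∂A = ∅.

Closed sets in (X, τ) are complements of opens:
  closed(X, τ) = {∅, {m}, {n, o}, {m, n, o}}.
int(A) = ⋃ {U ∈ τ : U ⊆ A}. Opens contained in A: ∅, {n, o}.
Taking the union of these: int(A) = {n, o}.
cl(A) = ⋂ {C closed : A ⊆ C}. Closed sets containing A: {n, o}, {m, n, o}.
Intersecting these: cl(A) = {n, o}.
∂A = cl(A) ∖ int(A) = {n, o} ∖ {n, o} = ∅.


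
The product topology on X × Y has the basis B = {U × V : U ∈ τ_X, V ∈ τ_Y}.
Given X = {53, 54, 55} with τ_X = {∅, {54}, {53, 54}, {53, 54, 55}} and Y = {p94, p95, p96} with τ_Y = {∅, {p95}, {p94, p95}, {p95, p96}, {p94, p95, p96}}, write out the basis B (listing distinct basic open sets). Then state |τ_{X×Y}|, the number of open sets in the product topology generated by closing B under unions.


Basis B = {∅ × ∅, {54} × {p95}, {53, 54} × {p95}, {54} × {p94, p95}, {54} × {p95, p96}, {53, 54, 55} × {p95}, {54} × {p94, p95, p96}, {53, 54} × {p94, p95}, {53, 54} × {p95, p96}, {53, 54} × {p94, p95, p96}, {53, 54, 55} × {p94, p95}, {53, 54, 55} × {p95, p96}, {53, 54, 55} × {p94, p95, p96}}; |τ_{X×Y}| = 30.

Enumerate products U × V with U ∈ τ_X, V ∈ τ_Y (deduplicated):
  ∅ × ∅ = {} (∅)
  {54} × {p95} = {(54,p95)}
  {53, 54} × {p95} = {(53,p95), (54,p95)}
  {54} × {p94, p95} = {(54,p94), (54,p95)}
  {54} × {p95, p96} = {(54,p95), (54,p96)}
  {53, 54, 55} × {p95} = {(53,p95), (54,p95), (55,p95)}
  {54} × {p94, p95, p96} = {(54,p94), (54,p95), (54,p96)}
  {53, 54} × {p94, p95} = {(53,p94), (53,p95), (54,p94), (54,p95)}
  {53, 54} × {p95, p96} = {(53,p95), (53,p96), (54,p95), (54,p96)}
  {53, 54} × {p94, p95, p96} = {(53,p94), (53,p95), (53,p96), (54,p94), (54,p95), (54,p96)}
  {53, 54, 55} × {p94, p95} = {(53,p94), (53,p95), (54,p94), (54,p95), (55,p94), (55,p95)}
  {53, 54, 55} × {p95, p96} = {(53,p95), (53,p96), (54,p95), (54,p96), (55,p95), (55,p96)}
  {53, 54, 55} × {p94, p95, p96} = {(53,p94), (53,p95), (53,p96), (54,p94), (54,p95), (54,p96), (55,p94), (55,p95), (55,p96)}
These 13 distinct sets form the basis B.
Close under arbitrary unions to get τ_{X×Y}; counting gives |τ_{X×Y}| = 30.


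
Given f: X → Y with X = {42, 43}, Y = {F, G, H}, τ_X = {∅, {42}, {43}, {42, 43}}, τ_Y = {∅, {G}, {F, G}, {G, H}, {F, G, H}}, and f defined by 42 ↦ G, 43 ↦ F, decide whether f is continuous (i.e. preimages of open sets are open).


f IS continuous.

Compute f^{-1}(U) for each U ∈ τ_Y:
  U = ∅: f^{-1}(U) = ∅ ∈ τ_X ✓.
  U = {G}: f^{-1}(U) = {42} ∈ τ_X ✓.
  U = {F, G}: f^{-1}(U) = {42, 43} ∈ τ_X ✓.
  U = {G, H}: f^{-1}(U) = {42} ∈ τ_X ✓.
  U = {F, G, H}: f^{-1}(U) = {42, 43} ∈ τ_X ✓.
Every preimage lies in τ_X, so f IS continuous.


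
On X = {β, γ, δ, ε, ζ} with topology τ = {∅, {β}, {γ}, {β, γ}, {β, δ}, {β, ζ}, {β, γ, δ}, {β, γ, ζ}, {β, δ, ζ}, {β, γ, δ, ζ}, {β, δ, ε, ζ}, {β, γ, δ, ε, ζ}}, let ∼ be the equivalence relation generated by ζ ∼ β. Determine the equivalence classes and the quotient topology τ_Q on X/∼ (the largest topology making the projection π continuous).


X/∼ = {[β=ζ], [γ], [δ], [ε]}; |τ_Q| = 8.

Equivalence classes: [β=ζ], [γ], [δ], [ε].
Quotient map π: X → X/∼ sends β ↦ [β=ζ], γ ↦ [γ], δ ↦ [δ], ε ↦ [ε], ζ ↦ [β=ζ].
For each subset V ⊆ X/∼, compute π^{-1}(V) ⊆ X and check whether π^{-1}(V) ∈ τ. V is open in τ_Q iff π^{-1}(V) ∈ τ.
  V = {}: π^{-1}(V) = ∅ ∈ τ ✓.
  V = {[β=ζ]}: π^{-1}(V) = {β, ζ} ∈ τ ✓.
  V = {[γ]}: π^{-1}(V) = {γ} ∈ τ ✓.
  V = {[β=ζ], [γ]}: π^{-1}(V) = {β, γ, ζ} ∈ τ ✓.
  V = {[δ]}: π^{-1}(V) = {δ} ∉ τ ✗.
  V = {[β=ζ], [δ]}: π^{-1}(V) = {β, δ, ζ} ∈ τ ✓.
  V = {[γ], [δ]}: π^{-1}(V) = {γ, δ} ∉ τ ✗.
  V = {[β=ζ], [γ], [δ]}: π^{-1}(V) = {β, γ, δ, ζ} ∈ τ ✓.
  V = {[ε]}: π^{-1}(V) = {ε} ∉ τ ✗.
  V = {[β=ζ], [ε]}: π^{-1}(V) = {β, ε, ζ} ∉ τ ✗.
  V = {[γ], [ε]}: π^{-1}(V) = {γ, ε} ∉ τ ✗.
  V = {[β=ζ], [γ], [ε]}: π^{-1}(V) = {β, γ, ε, ζ} ∉ τ ✗.
  V = {[δ], [ε]}: π^{-1}(V) = {δ, ε} ∉ τ ✗.
  V = {[β=ζ], [δ], [ε]}: π^{-1}(V) = {β, δ, ε, ζ} ∈ τ ✓.
  V = {[γ], [δ], [ε]}: π^{-1}(V) = {γ, δ, ε} ∉ τ ✗.
  V = {[β=ζ], [γ], [δ], [ε]}: π^{-1}(V) = {β, γ, δ, ε, ζ} ∈ τ ✓.
Open sets in the quotient: τ_Q = {{}, {[β=ζ]}, {[γ]}, {[β=ζ], [γ]}, {[β=ζ], [δ]}, {[β=ζ], [γ], [δ]}, {[β=ζ], [δ], [ε]}, {[β=ζ], [γ], [δ], [ε]}} (8 elements).


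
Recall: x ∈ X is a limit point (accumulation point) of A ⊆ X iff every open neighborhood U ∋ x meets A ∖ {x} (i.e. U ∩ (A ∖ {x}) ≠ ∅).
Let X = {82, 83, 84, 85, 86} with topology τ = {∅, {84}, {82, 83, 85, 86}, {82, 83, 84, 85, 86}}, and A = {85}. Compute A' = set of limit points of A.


A' = {82, 83, 86}

For each x ∈ X, list the open sets U ∈ τ with x ∈ U, then check whether U ∩ (A ∖ {x}) ≠ ∅ for every such U.
  x = 82: opens ∋ x are {82, 83, 85, 86}, {82, 83, 84, 85, 86}; each meets A ∖ {82}, so x IS a limit point.
  x = 83: opens ∋ x are {82, 83, 85, 86}, {82, 83, 84, 85, 86}; each meets A ∖ {83}, so x IS a limit point.
  x = 84: open {84} ∋ x has {84} ∩ (A ∖ {84}) = ∅, so x is NOT a limit point.
  x = 85: open {82, 83, 85, 86} ∋ x has {82, 83, 85, 86} ∩ (A ∖ {85}) = ∅, so x is NOT a limit point.
  x = 86: opens ∋ x are {82, 83, 85, 86}, {82, 83, 84, 85, 86}; each meets A ∖ {86}, so x IS a limit point.
Collecting: A' = {82, 83, 86}.


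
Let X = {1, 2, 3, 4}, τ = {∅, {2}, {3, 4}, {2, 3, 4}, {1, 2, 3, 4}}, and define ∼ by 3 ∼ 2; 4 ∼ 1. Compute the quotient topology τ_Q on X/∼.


X/∼ = {[1=4], [2=3]}; |τ_Q| = 2.

Equivalence classes: [1=4], [2=3].
Quotient map π: X → X/∼ sends 1 ↦ [1=4], 2 ↦ [2=3], 3 ↦ [2=3], 4 ↦ [1=4].
For each subset V ⊆ X/∼, compute π^{-1}(V) ⊆ X and check whether π^{-1}(V) ∈ τ. V is open in τ_Q iff π^{-1}(V) ∈ τ.
  V = {}: π^{-1}(V) = ∅ ∈ τ ✓.
  V = {[1=4]}: π^{-1}(V) = {1, 4} ∉ τ ✗.
  V = {[2=3]}: π^{-1}(V) = {2, 3} ∉ τ ✗.
  V = {[1=4], [2=3]}: π^{-1}(V) = {1, 2, 3, 4} ∈ τ ✓.
Open sets in the quotient: τ_Q = {{}, {[1=4], [2=3]}} (2 elements).
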